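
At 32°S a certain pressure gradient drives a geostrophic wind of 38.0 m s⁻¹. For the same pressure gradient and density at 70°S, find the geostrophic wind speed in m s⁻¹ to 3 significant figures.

21.4 m s⁻¹

With the same pressure gradient and density, V_g ∝ 1/f ∝ 1/sin φ.
V₂ = V₁ · sin φ₁ / sin φ₂ = 38.0 × sin 32° / sin 70°
V₂ = 38.0 × 0.5299/0.9397 = 21.4 m s⁻¹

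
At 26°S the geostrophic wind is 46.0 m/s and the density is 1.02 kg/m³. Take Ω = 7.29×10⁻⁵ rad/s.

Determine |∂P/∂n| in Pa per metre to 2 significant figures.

3.0×10⁻³ Pa/m

Coriolis parameter at 26°S:
f = 2Ω sin φ = 2 × 7.29×10⁻⁵ × sin 26° = 6.39×10⁻⁵ s⁻¹
Geostrophic balance rearranged: |∂P/∂n| = f ρ V_g
|∂P/∂n| = 6.39×10⁻⁵ × 1.02 × 46.0 = 3.00×10⁻³ Pa/m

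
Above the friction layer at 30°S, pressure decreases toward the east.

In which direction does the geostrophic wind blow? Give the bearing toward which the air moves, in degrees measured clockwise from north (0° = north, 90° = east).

The pressure-gradient force points toward the east (bearing 090°).
Geostrophic balance: in the Southern Hemisphere the Coriolis force deflects motion to the left, so the geostrophic wind blows 90° to the left of the pressure-gradient force (low pressure on the right).
Rotating 090° by 90° counterclockwise gives 000° — the wind blows toward the north.

000°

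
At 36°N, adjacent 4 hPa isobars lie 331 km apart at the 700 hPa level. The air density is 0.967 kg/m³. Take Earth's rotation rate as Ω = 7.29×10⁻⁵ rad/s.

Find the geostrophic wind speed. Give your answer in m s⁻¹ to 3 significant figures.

14.6 m s⁻¹

Coriolis parameter at 36°N:
f = 2Ω sin φ = 2 × 7.29×10⁻⁵ × sin 36° = 8.57×10⁻⁵ s⁻¹
Pressure gradient: |∂P/∂n| = 400 Pa / 331000 m = 1.21×10⁻³ Pa/m
Geostrophic balance (pressure-gradient force = Coriolis force):
V_g = (1/(fρ)) |∂P/∂n| = 1.21×10⁻³ / (8.57×10⁻⁵ × 0.967) = 14.6 m/s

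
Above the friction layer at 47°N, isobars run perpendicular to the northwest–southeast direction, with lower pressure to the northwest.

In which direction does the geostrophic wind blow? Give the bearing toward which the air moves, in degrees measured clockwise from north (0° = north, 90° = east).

The pressure-gradient force points toward the northwest (bearing 315°).
Geostrophic balance: in the Northern Hemisphere the Coriolis force deflects motion to the right, so the geostrophic wind blows 90° to the right of the pressure-gradient force (low pressure on the left).
Rotating 315° by 90° clockwise gives 045° — the wind blows toward the northeast.

045°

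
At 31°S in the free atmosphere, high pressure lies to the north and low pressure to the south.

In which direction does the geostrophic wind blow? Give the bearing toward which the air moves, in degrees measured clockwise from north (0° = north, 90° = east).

The pressure-gradient force points toward the south (bearing 180°).
Geostrophic balance: in the Southern Hemisphere the Coriolis force deflects motion to the left, so the geostrophic wind blows 90° to the left of the pressure-gradient force (low pressure on the right).
Rotating 180° by 90° counterclockwise gives 090° — the wind blows toward the east.

090°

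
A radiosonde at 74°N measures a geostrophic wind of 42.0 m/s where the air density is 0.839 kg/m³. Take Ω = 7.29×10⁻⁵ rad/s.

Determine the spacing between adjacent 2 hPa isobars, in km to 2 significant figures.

Coriolis parameter at 74°N:
f = 2Ω sin φ = 2 × 7.29×10⁻⁵ × sin 74° = 1.40×10⁻⁴ s⁻¹
Geostrophic balance rearranged: |∂P/∂n| = f ρ V_g
|∂P/∂n| = 1.40×10⁻⁴ × 0.839 × 42.0 = 4.94×10⁻³ Pa/m
Isobar spacing: Δn = ΔP/|∂P/∂n| = 200 Pa / 4.94×10⁻³ Pa/m = 40497 m ≈ 40 km

40 km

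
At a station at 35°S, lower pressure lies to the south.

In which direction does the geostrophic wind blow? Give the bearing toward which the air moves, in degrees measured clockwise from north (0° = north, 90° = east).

090°

The pressure-gradient force points toward the south (bearing 180°).
Geostrophic balance: in the Southern Hemisphere the Coriolis force deflects motion to the left, so the geostrophic wind blows 90° to the left of the pressure-gradient force (low pressure on the right).
Rotating 180° by 90° counterclockwise gives 090° — the wind blows toward the east.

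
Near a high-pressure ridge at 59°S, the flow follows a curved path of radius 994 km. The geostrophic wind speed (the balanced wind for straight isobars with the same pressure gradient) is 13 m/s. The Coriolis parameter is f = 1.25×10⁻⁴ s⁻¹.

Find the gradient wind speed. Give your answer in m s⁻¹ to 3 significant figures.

Around a high, pressure-gradient force acts outward with centrifugal, so Coriolis balances both:
fV = (1/ρ)|∂P/∂n| + V²/R  →  V² − fR·V + fR·V_g = 0
With fR = 1.25×10⁻⁴ × 994×10³ m = 124 m/s:
V = [fR − √((fR)² − 4 fR V_g)]/2 = [124 − √(124² − 4×124×13)]/2 = 14.8 m/s
Supergeostrophic (V > V_g = 13 m/s), as expected around a high.

14.8 m s⁻¹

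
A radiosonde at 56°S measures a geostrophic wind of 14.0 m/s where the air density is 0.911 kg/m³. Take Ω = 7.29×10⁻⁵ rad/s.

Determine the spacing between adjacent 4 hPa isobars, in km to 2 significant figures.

260 km

Coriolis parameter at 56°S:
f = 2Ω sin φ = 2 × 7.29×10⁻⁵ × sin 56° = 1.21×10⁻⁴ s⁻¹
Geostrophic balance rearranged: |∂P/∂n| = f ρ V_g
|∂P/∂n| = 1.21×10⁻⁴ × 0.911 × 14.0 = 1.54×10⁻³ Pa/m
Isobar spacing: Δn = ΔP/|∂P/∂n| = 400 Pa / 1.54×10⁻³ Pa/m = 259467 m ≈ 260 km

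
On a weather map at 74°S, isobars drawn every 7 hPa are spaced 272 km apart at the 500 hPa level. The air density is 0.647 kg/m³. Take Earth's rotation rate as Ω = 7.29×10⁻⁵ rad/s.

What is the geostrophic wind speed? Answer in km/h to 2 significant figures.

100 km/h

Coriolis parameter at 74°S:
f = 2Ω sin φ = 2 × 7.29×10⁻⁵ × sin 74° = 1.40×10⁻⁴ s⁻¹
Pressure gradient: |∂P/∂n| = 700 Pa / 272000 m = 2.57×10⁻³ Pa/m
Geostrophic balance (pressure-gradient force = Coriolis force):
V_g = (1/(fρ)) |∂P/∂n| = 2.57×10⁻³ / (1.40×10⁻⁴ × 0.647) = 28.4 m/s
Converting: 28.4 m/s × 3.6 = 100 km/h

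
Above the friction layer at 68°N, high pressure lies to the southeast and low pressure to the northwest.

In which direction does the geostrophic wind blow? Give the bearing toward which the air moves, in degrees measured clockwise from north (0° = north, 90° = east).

The pressure-gradient force points toward the northwest (bearing 315°).
Geostrophic balance: in the Northern Hemisphere the Coriolis force deflects motion to the right, so the geostrophic wind blows 90° to the right of the pressure-gradient force (low pressure on the left).
Rotating 315° by 90° clockwise gives 045° — the wind blows toward the northeast.

045°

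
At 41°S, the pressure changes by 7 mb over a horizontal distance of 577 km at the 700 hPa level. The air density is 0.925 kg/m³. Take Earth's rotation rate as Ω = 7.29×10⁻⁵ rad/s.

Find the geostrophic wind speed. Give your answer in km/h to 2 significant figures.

Coriolis parameter at 41°S:
f = 2Ω sin φ = 2 × 7.29×10⁻⁵ × sin 41° = 9.57×10⁻⁵ s⁻¹
Pressure gradient: |∂P/∂n| = 700 Pa / 577000 m = 1.21×10⁻³ Pa/m
Geostrophic balance (pressure-gradient force = Coriolis force):
V_g = (1/(fρ)) |∂P/∂n| = 1.21×10⁻³ / (9.57×10⁻⁵ × 0.925) = 13.7 m/s
Converting: 13.7 m/s × 3.6 = 49 km/h

49 km/h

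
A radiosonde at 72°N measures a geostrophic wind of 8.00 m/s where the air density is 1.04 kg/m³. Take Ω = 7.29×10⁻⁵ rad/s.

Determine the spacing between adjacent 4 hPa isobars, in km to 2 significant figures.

Coriolis parameter at 72°N:
f = 2Ω sin φ = 2 × 7.29×10⁻⁵ × sin 72° = 1.39×10⁻⁴ s⁻¹
Geostrophic balance rearranged: |∂P/∂n| = f ρ V_g
|∂P/∂n| = 1.39×10⁻⁴ × 1.04 × 8.00 = 1.15×10⁻³ Pa/m
Isobar spacing: Δn = ΔP/|∂P/∂n| = 400 Pa / 1.15×10⁻³ Pa/m = 346715 m ≈ 350 km

350 km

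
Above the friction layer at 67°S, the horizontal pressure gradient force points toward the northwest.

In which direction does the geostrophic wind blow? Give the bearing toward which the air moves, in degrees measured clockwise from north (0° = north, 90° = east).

225°

The pressure-gradient force points toward the northwest (bearing 315°).
Geostrophic balance: in the Southern Hemisphere the Coriolis force deflects motion to the left, so the geostrophic wind blows 90° to the left of the pressure-gradient force (low pressure on the right).
Rotating 315° by 90° counterclockwise gives 225° — the wind blows toward the southwest.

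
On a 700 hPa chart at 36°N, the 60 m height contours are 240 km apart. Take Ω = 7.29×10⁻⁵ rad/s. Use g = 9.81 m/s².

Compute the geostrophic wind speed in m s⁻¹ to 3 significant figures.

Coriolis parameter at 36°N:
f = 2Ω sin φ = 2 × 7.29×10⁻⁵ × sin 36° = 8.57×10⁻⁵ s⁻¹
Height gradient: |∂Z/∂n| = 60 m / 240000 m = 2.50×10⁻⁴
On a pressure surface, geostrophic balance gives V_g = (g/f)|∂Z/∂n|:
V_g = 9.81 × 2.50×10⁻⁴ / 8.57×10⁻⁵ = 28.6 m/s

28.6 m s⁻¹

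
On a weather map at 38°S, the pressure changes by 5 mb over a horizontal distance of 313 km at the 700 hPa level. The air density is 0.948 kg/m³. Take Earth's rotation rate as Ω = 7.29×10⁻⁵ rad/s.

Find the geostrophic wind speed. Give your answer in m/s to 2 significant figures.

19 m/s

Coriolis parameter at 38°S:
f = 2Ω sin φ = 2 × 7.29×10⁻⁵ × sin 38° = 8.98×10⁻⁵ s⁻¹
Pressure gradient: |∂P/∂n| = 500 Pa / 313000 m = 1.60×10⁻³ Pa/m
Geostrophic balance (pressure-gradient force = Coriolis force):
V_g = (1/(fρ)) |∂P/∂n| = 1.60×10⁻³ / (8.98×10⁻⁵ × 0.948) = 18.8 m/s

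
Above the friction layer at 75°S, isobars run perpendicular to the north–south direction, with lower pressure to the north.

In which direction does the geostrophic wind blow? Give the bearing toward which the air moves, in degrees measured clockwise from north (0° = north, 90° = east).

270°

The pressure-gradient force points toward the north (bearing 000°).
Geostrophic balance: in the Southern Hemisphere the Coriolis force deflects motion to the left, so the geostrophic wind blows 90° to the left of the pressure-gradient force (low pressure on the right).
Rotating 000° by 90° counterclockwise gives 270° — the wind blows toward the west.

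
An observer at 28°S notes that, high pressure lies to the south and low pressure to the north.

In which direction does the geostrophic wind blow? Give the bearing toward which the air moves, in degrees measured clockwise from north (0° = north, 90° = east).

The pressure-gradient force points toward the north (bearing 000°).
Geostrophic balance: in the Southern Hemisphere the Coriolis force deflects motion to the left, so the geostrophic wind blows 90° to the left of the pressure-gradient force (low pressure on the right).
Rotating 000° by 90° counterclockwise gives 270° — the wind blows toward the west.

270°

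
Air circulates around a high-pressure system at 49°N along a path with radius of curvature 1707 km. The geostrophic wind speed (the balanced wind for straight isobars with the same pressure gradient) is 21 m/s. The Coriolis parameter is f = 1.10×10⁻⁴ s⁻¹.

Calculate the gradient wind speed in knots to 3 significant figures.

46.8 knots

Around a high, pressure-gradient force acts outward with centrifugal, so Coriolis balances both:
fV = (1/ρ)|∂P/∂n| + V²/R  →  V² − fR·V + fR·V_g = 0
With fR = 1.10×10⁻⁴ × 1707×10³ m = 188 m/s:
V = [fR − √((fR)² − 4 fR V_g)]/2 = [188 − √(188² − 4×188×21)]/2 = 24.1 m/s
Supergeostrophic (V > V_g = 21 m/s), as expected around a high.
Converting: 24.1 m/s × 1.944 = 46.8 knots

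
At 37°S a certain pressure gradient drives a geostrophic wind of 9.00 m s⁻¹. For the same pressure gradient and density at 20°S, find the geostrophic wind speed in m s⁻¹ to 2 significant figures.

16 m s⁻¹

With the same pressure gradient and density, V_g ∝ 1/f ∝ 1/sin φ.
V₂ = V₁ · sin φ₁ / sin φ₂ = 9.00 × sin 37° / sin 20°
V₂ = 9.00 × 0.6018/0.3420 = 16 m s⁻¹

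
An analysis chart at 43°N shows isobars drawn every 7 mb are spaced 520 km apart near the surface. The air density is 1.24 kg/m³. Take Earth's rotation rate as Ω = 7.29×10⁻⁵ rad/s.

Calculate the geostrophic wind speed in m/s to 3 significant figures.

Coriolis parameter at 43°N:
f = 2Ω sin φ = 2 × 7.29×10⁻⁵ × sin 43° = 9.94×10⁻⁵ s⁻¹
Pressure gradient: |∂P/∂n| = 700 Pa / 520000 m = 1.35×10⁻³ Pa/m
Geostrophic balance (pressure-gradient force = Coriolis force):
V_g = (1/(fρ)) |∂P/∂n| = 1.35×10⁻³ / (9.94×10⁻⁵ × 1.24) = 10.9 m/s

10.9 m/s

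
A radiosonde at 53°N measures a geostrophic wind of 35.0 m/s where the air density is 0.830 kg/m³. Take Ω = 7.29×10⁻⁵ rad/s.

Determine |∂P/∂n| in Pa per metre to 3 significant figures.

Coriolis parameter at 53°N:
f = 2Ω sin φ = 2 × 7.29×10⁻⁵ × sin 53° = 1.16×10⁻⁴ s⁻¹
Geostrophic balance rearranged: |∂P/∂n| = f ρ V_g
|∂P/∂n| = 1.16×10⁻⁴ × 0.830 × 35.0 = 3.38×10⁻³ Pa/m

3.38×10⁻³ Pa/m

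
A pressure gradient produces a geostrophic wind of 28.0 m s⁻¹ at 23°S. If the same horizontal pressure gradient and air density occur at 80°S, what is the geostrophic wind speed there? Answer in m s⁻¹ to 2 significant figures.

With the same pressure gradient and density, V_g ∝ 1/f ∝ 1/sin φ.
V₂ = V₁ · sin φ₁ / sin φ₂ = 28.0 × sin 23° / sin 80°
V₂ = 28.0 × 0.3907/0.9848 = 11 m s⁻¹

11 m s⁻¹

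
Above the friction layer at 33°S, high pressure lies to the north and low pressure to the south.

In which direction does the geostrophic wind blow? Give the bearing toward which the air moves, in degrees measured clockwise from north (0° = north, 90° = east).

The pressure-gradient force points toward the south (bearing 180°).
Geostrophic balance: in the Southern Hemisphere the Coriolis force deflects motion to the left, so the geostrophic wind blows 90° to the left of the pressure-gradient force (low pressure on the right).
Rotating 180° by 90° counterclockwise gives 090° — the wind blows toward the east.

090°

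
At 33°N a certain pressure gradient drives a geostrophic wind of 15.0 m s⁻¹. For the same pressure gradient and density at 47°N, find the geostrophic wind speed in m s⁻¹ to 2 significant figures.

With the same pressure gradient and density, V_g ∝ 1/f ∝ 1/sin φ.
V₂ = V₁ · sin φ₁ / sin φ₂ = 15.0 × sin 33° / sin 47°
V₂ = 15.0 × 0.5446/0.7314 = 11 m s⁻¹

11 m s⁻¹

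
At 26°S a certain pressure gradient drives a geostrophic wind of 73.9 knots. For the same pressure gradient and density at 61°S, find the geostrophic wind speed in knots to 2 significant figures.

With the same pressure gradient and density, V_g ∝ 1/f ∝ 1/sin φ.
V₂ = V₁ · sin φ₁ / sin φ₂ = 73.9 × sin 26° / sin 61°
V₂ = 73.9 × 0.4384/0.8746 = 37 knots

37 knots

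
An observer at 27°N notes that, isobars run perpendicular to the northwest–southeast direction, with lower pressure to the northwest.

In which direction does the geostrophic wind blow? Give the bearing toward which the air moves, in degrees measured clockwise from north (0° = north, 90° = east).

The pressure-gradient force points toward the northwest (bearing 315°).
Geostrophic balance: in the Northern Hemisphere the Coriolis force deflects motion to the right, so the geostrophic wind blows 90° to the right of the pressure-gradient force (low pressure on the left).
Rotating 315° by 90° clockwise gives 045° — the wind blows toward the northeast.

045°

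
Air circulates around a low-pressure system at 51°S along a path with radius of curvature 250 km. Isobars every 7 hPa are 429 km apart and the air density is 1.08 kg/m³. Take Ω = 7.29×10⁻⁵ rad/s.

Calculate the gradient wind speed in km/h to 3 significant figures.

35.6 km/h

Coriolis parameter at 51°S:
f = 2Ω sin φ = 2 × 7.29×10⁻⁵ × sin 51° = 1.13×10⁻⁴ s⁻¹
Pressure gradient: |∂P/∂n| = 700 Pa / 429000 m = 1.63×10⁻³ Pa/m
Geostrophic speed: V_g = |∂P/∂n|/(fρ) = 1.63×10⁻³/(1.13×10⁻⁴ × 1.08) = 13.3 m/s
Around a low, centrifugal force acts outward with Coriolis, so pressure-gradient force balances both:
(1/ρ)|∂P/∂n| = fV + V²/R  →  V² + fR·V − fR·V_g = 0
With fR = 1.13×10⁻⁴ × 250×10³ m = 28.3 m/s:
V = [−fR + √((fR)² + 4 fR V_g)]/2 = [−28.3 + √(28.3² + 4×28.3×13.3)]/2 = 9.88 m/s
Subgeostrophic (V < V_g = 13.3 m/s), as expected around a low.
Converting: 9.88 m/s × 3.6 = 35.6 km/h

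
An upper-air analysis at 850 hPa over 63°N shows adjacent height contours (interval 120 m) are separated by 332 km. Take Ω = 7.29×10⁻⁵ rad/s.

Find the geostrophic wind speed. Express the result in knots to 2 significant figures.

Coriolis parameter at 63°N:
f = 2Ω sin φ = 2 × 7.29×10⁻⁵ × sin 63° = 1.30×10⁻⁴ s⁻¹
Height gradient: |∂Z/∂n| = 120 m / 332000 m = 3.61×10⁻⁴
On a pressure surface, geostrophic balance gives V_g = (g/f)|∂Z/∂n|:
V_g = 9.81 × 3.61×10⁻⁴ / 1.30×10⁻⁴ = 27.3 m/s
Converting: 27.3 m/s × 1.944 = 53 knots

53 knots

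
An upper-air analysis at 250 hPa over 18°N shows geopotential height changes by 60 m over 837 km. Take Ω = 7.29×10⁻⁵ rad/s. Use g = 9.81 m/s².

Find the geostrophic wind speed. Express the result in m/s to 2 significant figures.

Coriolis parameter at 18°N:
f = 2Ω sin φ = 2 × 7.29×10⁻⁵ × sin 18° = 4.51×10⁻⁵ s⁻¹
Height gradient: |∂Z/∂n| = 60 m / 837000 m = 7.17×10⁻⁵
On a pressure surface, geostrophic balance gives V_g = (g/f)|∂Z/∂n|:
V_g = 9.81 × 7.17×10⁻⁵ / 4.51×10⁻⁵ = 15.6 m/s

16 m/s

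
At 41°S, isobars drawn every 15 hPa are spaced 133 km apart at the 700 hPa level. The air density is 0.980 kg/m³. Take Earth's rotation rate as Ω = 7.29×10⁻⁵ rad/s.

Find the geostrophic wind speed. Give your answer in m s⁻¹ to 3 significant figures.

Coriolis parameter at 41°S:
f = 2Ω sin φ = 2 × 7.29×10⁻⁵ × sin 41° = 9.57×10⁻⁵ s⁻¹
Pressure gradient: |∂P/∂n| = 1500 Pa / 133000 m = 1.13×10⁻² Pa/m
Geostrophic balance (pressure-gradient force = Coriolis force):
V_g = (1/(fρ)) |∂P/∂n| = 1.13×10⁻² / (9.57×10⁻⁵ × 0.980) = 120 m/s

120 m s⁻¹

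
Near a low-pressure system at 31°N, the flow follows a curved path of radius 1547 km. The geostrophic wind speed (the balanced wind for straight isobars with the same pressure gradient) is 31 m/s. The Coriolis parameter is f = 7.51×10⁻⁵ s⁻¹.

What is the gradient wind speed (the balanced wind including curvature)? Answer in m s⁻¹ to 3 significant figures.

Around a low, centrifugal force acts outward with Coriolis, so pressure-gradient force balances both:
(1/ρ)|∂P/∂n| = fV + V²/R  →  V² + fR·V − fR·V_g = 0
With fR = 7.51×10⁻⁵ × 1547×10³ m = 116 m/s:
V = [−fR + √((fR)² + 4 fR V_g)]/2 = [−116 + √(116² + 4×116×31)]/2 = 25.4 m/s
Subgeostrophic (V < V_g = 31 m/s), as expected around a low.

25.4 m s⁻¹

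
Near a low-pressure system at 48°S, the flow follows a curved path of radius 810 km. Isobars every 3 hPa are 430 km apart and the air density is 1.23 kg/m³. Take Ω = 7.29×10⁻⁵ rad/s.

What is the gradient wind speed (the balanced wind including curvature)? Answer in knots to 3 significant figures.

Coriolis parameter at 48°S:
f = 2Ω sin φ = 2 × 7.29×10⁻⁵ × sin 48° = 1.08×10⁻⁴ s⁻¹
Pressure gradient: |∂P/∂n| = 300 Pa / 430000 m = 6.98×10⁻⁴ Pa/m
Geostrophic speed: V_g = |∂P/∂n|/(fρ) = 6.98×10⁻⁴/(1.08×10⁻⁴ × 1.23) = 5.24 m/s
Around a low, centrifugal force acts outward with Coriolis, so pressure-gradient force balances both:
(1/ρ)|∂P/∂n| = fV + V²/R  →  V² + fR·V − fR·V_g = 0
With fR = 1.08×10⁻⁴ × 810×10³ m = 87.8 m/s:
V = [−fR + √((fR)² + 4 fR V_g)]/2 = [−87.8 + √(87.8² + 4×87.8×5.24)]/2 = 4.96 m/s
Subgeostrophic (V < V_g = 5.24 m/s), as expected around a low.
Converting: 4.96 m/s × 1.944 = 9.63 knots

9.63 knots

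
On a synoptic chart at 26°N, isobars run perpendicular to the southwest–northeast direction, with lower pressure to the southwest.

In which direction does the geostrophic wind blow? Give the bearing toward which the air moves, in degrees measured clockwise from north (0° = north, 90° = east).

315°

The pressure-gradient force points toward the southwest (bearing 225°).
Geostrophic balance: in the Northern Hemisphere the Coriolis force deflects motion to the right, so the geostrophic wind blows 90° to the right of the pressure-gradient force (low pressure on the left).
Rotating 225° by 90° clockwise gives 315° — the wind blows toward the northwest.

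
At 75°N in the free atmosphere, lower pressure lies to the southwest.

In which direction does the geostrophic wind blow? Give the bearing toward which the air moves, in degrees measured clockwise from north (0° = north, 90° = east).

315°

The pressure-gradient force points toward the southwest (bearing 225°).
Geostrophic balance: in the Northern Hemisphere the Coriolis force deflects motion to the right, so the geostrophic wind blows 90° to the right of the pressure-gradient force (low pressure on the left).
Rotating 225° by 90° clockwise gives 315° — the wind blows toward the northwest.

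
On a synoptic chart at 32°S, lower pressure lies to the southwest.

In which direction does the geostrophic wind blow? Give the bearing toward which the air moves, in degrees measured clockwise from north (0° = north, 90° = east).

The pressure-gradient force points toward the southwest (bearing 225°).
Geostrophic balance: in the Southern Hemisphere the Coriolis force deflects motion to the left, so the geostrophic wind blows 90° to the left of the pressure-gradient force (low pressure on the right).
Rotating 225° by 90° counterclockwise gives 135° — the wind blows toward the southeast.

135°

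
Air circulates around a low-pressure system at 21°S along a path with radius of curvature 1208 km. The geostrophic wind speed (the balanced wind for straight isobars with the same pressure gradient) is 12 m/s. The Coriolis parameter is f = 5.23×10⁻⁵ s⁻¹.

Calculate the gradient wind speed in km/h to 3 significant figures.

37.1 km/h

Around a low, centrifugal force acts outward with Coriolis, so pressure-gradient force balances both:
(1/ρ)|∂P/∂n| = fV + V²/R  →  V² + fR·V − fR·V_g = 0
With fR = 5.23×10⁻⁵ × 1208×10³ m = 63.2 m/s:
V = [−fR + √((fR)² + 4 fR V_g)]/2 = [−63.2 + √(63.2² + 4×63.2×12)]/2 = 10.3 m/s
Subgeostrophic (V < V_g = 12 m/s), as expected around a low.
Converting: 10.3 m/s × 3.6 = 37.1 km/h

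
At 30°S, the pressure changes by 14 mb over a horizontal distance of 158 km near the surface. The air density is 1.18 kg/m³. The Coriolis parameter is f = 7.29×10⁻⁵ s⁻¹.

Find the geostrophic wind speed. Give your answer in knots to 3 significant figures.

200 knots

Pressure gradient: |∂P/∂n| = 1400 Pa / 158000 m = 8.86×10⁻³ Pa/m
Geostrophic balance (pressure-gradient force = Coriolis force):
V_g = (1/(fρ)) |∂P/∂n| = 8.86×10⁻³ / (7.29×10⁻⁵ × 1.18) = 103 m/s
Converting: 103 m/s × 1.944 = 200 knots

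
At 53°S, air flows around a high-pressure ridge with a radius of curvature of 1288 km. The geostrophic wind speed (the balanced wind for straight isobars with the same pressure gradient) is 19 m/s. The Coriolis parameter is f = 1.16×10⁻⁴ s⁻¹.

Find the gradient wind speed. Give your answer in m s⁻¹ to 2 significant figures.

Around a high, pressure-gradient force acts outward with centrifugal, so Coriolis balances both:
fV = (1/ρ)|∂P/∂n| + V²/R  →  V² − fR·V + fR·V_g = 0
With fR = 1.16×10⁻⁴ × 1288×10³ m = 149 m/s:
V = [fR − √((fR)² − 4 fR V_g)]/2 = [149 − √(149² − 4×149×19)]/2 = 22.3 m/s
Supergeostrophic (V > V_g = 19 m/s), as expected around a high.

22 m s⁻¹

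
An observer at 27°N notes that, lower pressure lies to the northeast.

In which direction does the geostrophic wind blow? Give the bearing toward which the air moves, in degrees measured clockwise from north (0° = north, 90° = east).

The pressure-gradient force points toward the northeast (bearing 045°).
Geostrophic balance: in the Northern Hemisphere the Coriolis force deflects motion to the right, so the geostrophic wind blows 90° to the right of the pressure-gradient force (low pressure on the left).
Rotating 045° by 90° clockwise gives 135° — the wind blows toward the southeast.

135°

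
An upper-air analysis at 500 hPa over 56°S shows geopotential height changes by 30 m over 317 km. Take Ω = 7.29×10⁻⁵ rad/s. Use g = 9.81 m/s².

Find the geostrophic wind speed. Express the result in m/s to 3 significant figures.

Coriolis parameter at 56°S:
f = 2Ω sin φ = 2 × 7.29×10⁻⁵ × sin 56° = 1.21×10⁻⁴ s⁻¹
Height gradient: |∂Z/∂n| = 30 m / 317000 m = 9.46×10⁻⁵
On a pressure surface, geostrophic balance gives V_g = (g/f)|∂Z/∂n|:
V_g = 9.81 × 9.46×10⁻⁵ / 1.21×10⁻⁴ = 7.68 m/s

7.68 m/s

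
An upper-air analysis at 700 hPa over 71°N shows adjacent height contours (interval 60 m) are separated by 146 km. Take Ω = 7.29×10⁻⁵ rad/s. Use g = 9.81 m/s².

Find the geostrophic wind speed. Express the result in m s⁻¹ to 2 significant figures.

Coriolis parameter at 71°N:
f = 2Ω sin φ = 2 × 7.29×10⁻⁵ × sin 71° = 1.38×10⁻⁴ s⁻¹
Height gradient: |∂Z/∂n| = 60 m / 146000 m = 4.11×10⁻⁴
On a pressure surface, geostrophic balance gives V_g = (g/f)|∂Z/∂n|:
V_g = 9.81 × 4.11×10⁻⁴ / 1.38×10⁻⁴ = 29.2 m/s

29 m s⁻¹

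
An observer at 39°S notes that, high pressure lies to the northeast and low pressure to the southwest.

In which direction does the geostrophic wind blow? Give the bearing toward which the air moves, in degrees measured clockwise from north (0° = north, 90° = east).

The pressure-gradient force points toward the southwest (bearing 225°).
Geostrophic balance: in the Southern Hemisphere the Coriolis force deflects motion to the left, so the geostrophic wind blows 90° to the left of the pressure-gradient force (low pressure on the right).
Rotating 225° by 90° counterclockwise gives 135° — the wind blows toward the southeast.

135°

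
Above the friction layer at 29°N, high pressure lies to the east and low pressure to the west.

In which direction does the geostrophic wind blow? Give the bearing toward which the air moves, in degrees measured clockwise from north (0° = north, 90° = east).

000°

The pressure-gradient force points toward the west (bearing 270°).
Geostrophic balance: in the Northern Hemisphere the Coriolis force deflects motion to the right, so the geostrophic wind blows 90° to the right of the pressure-gradient force (low pressure on the left).
Rotating 270° by 90° clockwise gives 000° — the wind blows toward the north.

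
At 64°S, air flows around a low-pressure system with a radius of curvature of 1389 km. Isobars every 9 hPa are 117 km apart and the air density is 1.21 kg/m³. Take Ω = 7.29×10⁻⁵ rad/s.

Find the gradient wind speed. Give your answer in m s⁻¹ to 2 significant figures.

Coriolis parameter at 64°S:
f = 2Ω sin φ = 2 × 7.29×10⁻⁵ × sin 64° = 1.31×10⁻⁴ s⁻¹
Pressure gradient: |∂P/∂n| = 900 Pa / 117000 m = 7.69×10⁻³ Pa/m
Geostrophic speed: V_g = |∂P/∂n|/(fρ) = 7.69×10⁻³/(1.31×10⁻⁴ × 1.21) = 48.5 m/s
Around a low, centrifugal force acts outward with Coriolis, so pressure-gradient force balances both:
(1/ρ)|∂P/∂n| = fV + V²/R  →  V² + fR·V − fR·V_g = 0
With fR = 1.31×10⁻⁴ × 1389×10³ m = 182 m/s:
V = [−fR + √((fR)² + 4 fR V_g)]/2 = [−182 + √(182² + 4×182×48.5)]/2 = 39.8 m/s
Subgeostrophic (V < V_g = 48.5 m/s), as expected around a low.

40 m s⁻¹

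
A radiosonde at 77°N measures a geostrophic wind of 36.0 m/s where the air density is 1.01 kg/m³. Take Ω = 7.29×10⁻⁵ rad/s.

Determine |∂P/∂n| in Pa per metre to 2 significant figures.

Coriolis parameter at 77°N:
f = 2Ω sin φ = 2 × 7.29×10⁻⁵ × sin 77° = 1.42×10⁻⁴ s⁻¹
Geostrophic balance rearranged: |∂P/∂n| = f ρ V_g
|∂P/∂n| = 1.42×10⁻⁴ × 1.01 × 36.0 = 5.17×10⁻³ Pa/m

5.2×10⁻³ Pa/m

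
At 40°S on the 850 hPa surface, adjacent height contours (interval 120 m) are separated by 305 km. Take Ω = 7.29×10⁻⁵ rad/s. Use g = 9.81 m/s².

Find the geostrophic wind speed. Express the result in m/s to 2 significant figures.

Coriolis parameter at 40°S:
f = 2Ω sin φ = 2 × 7.29×10⁻⁵ × sin 40° = 9.37×10⁻⁵ s⁻¹
Height gradient: |∂Z/∂n| = 120 m / 305000 m = 3.93×10⁻⁴
On a pressure surface, geostrophic balance gives V_g = (g/f)|∂Z/∂n|:
V_g = 9.81 × 3.93×10⁻⁴ / 9.37×10⁻⁵ = 41.2 m/s

41 m/s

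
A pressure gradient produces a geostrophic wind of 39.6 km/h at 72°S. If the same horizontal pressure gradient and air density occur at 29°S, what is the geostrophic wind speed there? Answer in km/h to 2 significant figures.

With the same pressure gradient and density, V_g ∝ 1/f ∝ 1/sin φ.
V₂ = V₁ · sin φ₁ / sin φ₂ = 39.6 × sin 72° / sin 29°
V₂ = 39.6 × 0.9511/0.4848 = 78 km/h

78 km/h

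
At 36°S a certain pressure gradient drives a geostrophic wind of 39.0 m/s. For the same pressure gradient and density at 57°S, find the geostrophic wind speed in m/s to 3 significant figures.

With the same pressure gradient and density, V_g ∝ 1/f ∝ 1/sin φ.
V₂ = V₁ · sin φ₁ / sin φ₂ = 39.0 × sin 36° / sin 57°
V₂ = 39.0 × 0.5878/0.8387 = 27.3 m/s

27.3 m/s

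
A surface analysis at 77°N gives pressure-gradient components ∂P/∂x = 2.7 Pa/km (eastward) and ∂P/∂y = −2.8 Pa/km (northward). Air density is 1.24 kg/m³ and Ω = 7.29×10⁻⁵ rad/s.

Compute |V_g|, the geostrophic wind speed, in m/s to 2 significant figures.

Coriolis parameter at 77°N:
f = 2Ω sin φ = 2 × 7.29×10⁻⁵ × sin 77° = 1.42×10⁻⁴ s⁻¹
Component geostrophic relations (x east, y north):
u_g = −(1/(fρ)) ∂P/∂y,  v_g = (1/(fρ)) ∂P/∂x
u_g = −(−2.8×10⁻³)/(1.42×10⁻⁴ × 1.24) = 15.9 m/s;  v_g = (2.7×10⁻³)/(1.42×10⁻⁴ × 1.24) = 15.3 m/s
|V_g| = √(u_g² + v_g²) = 22.1 m/s

22 m/s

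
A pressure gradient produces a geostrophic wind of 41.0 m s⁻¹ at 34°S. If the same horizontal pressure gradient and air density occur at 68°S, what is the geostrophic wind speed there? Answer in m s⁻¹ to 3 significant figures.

24.7 m s⁻¹

With the same pressure gradient and density, V_g ∝ 1/f ∝ 1/sin φ.
V₂ = V₁ · sin φ₁ / sin φ₂ = 41.0 × sin 34° / sin 68°
V₂ = 41.0 × 0.5592/0.9272 = 24.7 m s⁻¹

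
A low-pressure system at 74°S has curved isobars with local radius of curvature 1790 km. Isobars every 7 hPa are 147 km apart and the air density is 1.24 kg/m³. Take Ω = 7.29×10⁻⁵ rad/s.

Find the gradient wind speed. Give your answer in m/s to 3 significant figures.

24.9 m/s

Coriolis parameter at 74°S:
f = 2Ω sin φ = 2 × 7.29×10⁻⁵ × sin 74° = 1.40×10⁻⁴ s⁻¹
Pressure gradient: |∂P/∂n| = 700 Pa / 147000 m = 4.76×10⁻³ Pa/m
Geostrophic speed: V_g = |∂P/∂n|/(fρ) = 4.76×10⁻³/(1.40×10⁻⁴ × 1.24) = 27.4 m/s
Around a low, centrifugal force acts outward with Coriolis, so pressure-gradient force balances both:
(1/ρ)|∂P/∂n| = fV + V²/R  →  V² + fR·V − fR·V_g = 0
With fR = 1.40×10⁻⁴ × 1790×10³ m = 251 m/s:
V = [−fR + √((fR)² + 4 fR V_g)]/2 = [−251 + √(251² + 4×251×27.4)]/2 = 24.9 m/s
Subgeostrophic (V < V_g = 27.4 m/s), as expected around a low.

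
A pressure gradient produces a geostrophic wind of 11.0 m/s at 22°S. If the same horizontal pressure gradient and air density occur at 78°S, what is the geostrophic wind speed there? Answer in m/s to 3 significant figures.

4.21 m/s

With the same pressure gradient and density, V_g ∝ 1/f ∝ 1/sin φ.
V₂ = V₁ · sin φ₁ / sin φ₂ = 11.0 × sin 22° / sin 78°
V₂ = 11.0 × 0.3746/0.9781 = 4.21 m/s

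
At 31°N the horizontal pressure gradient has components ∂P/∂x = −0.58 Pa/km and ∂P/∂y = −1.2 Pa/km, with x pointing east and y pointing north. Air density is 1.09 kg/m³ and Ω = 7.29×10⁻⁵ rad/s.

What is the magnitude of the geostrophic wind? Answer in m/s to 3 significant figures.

16.3 m/s

Coriolis parameter at 31°N:
f = 2Ω sin φ = 2 × 7.29×10⁻⁵ × sin 31° = 7.51×10⁻⁵ s⁻¹
Component geostrophic relations (x east, y north):
u_g = −(1/(fρ)) ∂P/∂y,  v_g = (1/(fρ)) ∂P/∂x
u_g = −(−1.2×10⁻³)/(7.51×10⁻⁵ × 1.09) = 14.7 m/s;  v_g = (−0.58×10⁻³)/(7.51×10⁻⁵ × 1.09) = −7.09 m/s
|V_g| = √(u_g² + v_g²) = 16.3 m/s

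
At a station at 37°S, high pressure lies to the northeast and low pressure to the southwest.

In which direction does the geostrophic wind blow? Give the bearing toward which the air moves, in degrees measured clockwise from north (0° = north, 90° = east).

135°

The pressure-gradient force points toward the southwest (bearing 225°).
Geostrophic balance: in the Southern Hemisphere the Coriolis force deflects motion to the left, so the geostrophic wind blows 90° to the left of the pressure-gradient force (low pressure on the right).
Rotating 225° by 90° counterclockwise gives 135° — the wind blows toward the southeast.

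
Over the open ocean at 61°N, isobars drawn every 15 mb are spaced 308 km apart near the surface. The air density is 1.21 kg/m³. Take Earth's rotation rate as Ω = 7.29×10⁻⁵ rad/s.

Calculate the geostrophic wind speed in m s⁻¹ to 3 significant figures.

Coriolis parameter at 61°N:
f = 2Ω sin φ = 2 × 7.29×10⁻⁵ × sin 61° = 1.28×10⁻⁴ s⁻¹
Pressure gradient: |∂P/∂n| = 1500 Pa / 308000 m = 4.87×10⁻³ Pa/m
Geostrophic balance (pressure-gradient force = Coriolis force):
V_g = (1/(fρ)) |∂P/∂n| = 4.87×10⁻³ / (1.28×10⁻⁴ × 1.21) = 31.6 m/s

31.6 m s⁻¹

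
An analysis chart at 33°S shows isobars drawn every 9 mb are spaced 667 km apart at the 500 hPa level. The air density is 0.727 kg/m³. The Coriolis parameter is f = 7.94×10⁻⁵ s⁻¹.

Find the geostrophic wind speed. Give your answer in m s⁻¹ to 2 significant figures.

Pressure gradient: |∂P/∂n| = 900 Pa / 667000 m = 1.35×10⁻³ Pa/m
Geostrophic balance (pressure-gradient force = Coriolis force):
V_g = (1/(fρ)) |∂P/∂n| = 1.35×10⁻³ / (7.94×10⁻⁵ × 0.727) = 23.4 m/s

23 m s⁻¹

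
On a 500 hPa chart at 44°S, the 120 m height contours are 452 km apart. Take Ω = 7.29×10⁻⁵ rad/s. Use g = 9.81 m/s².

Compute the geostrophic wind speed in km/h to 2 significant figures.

93 km/h

Coriolis parameter at 44°S:
f = 2Ω sin φ = 2 × 7.29×10⁻⁵ × sin 44° = 1.01×10⁻⁴ s⁻¹
Height gradient: |∂Z/∂n| = 120 m / 452000 m = 2.65×10⁻⁴
On a pressure surface, geostrophic balance gives V_g = (g/f)|∂Z/∂n|:
V_g = 9.81 × 2.65×10⁻⁴ / 1.01×10⁻⁴ = 25.7 m/s
Converting: 25.7 m/s × 3.6 = 93 km/h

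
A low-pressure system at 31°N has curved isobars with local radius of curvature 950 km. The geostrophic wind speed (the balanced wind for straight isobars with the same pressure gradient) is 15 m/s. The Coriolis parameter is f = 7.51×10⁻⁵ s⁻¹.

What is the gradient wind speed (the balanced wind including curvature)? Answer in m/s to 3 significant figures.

Around a low, centrifugal force acts outward with Coriolis, so pressure-gradient force balances both:
(1/ρ)|∂P/∂n| = fV + V²/R  →  V² + fR·V − fR·V_g = 0
With fR = 7.51×10⁻⁵ × 950×10³ m = 71.3 m/s:
V = [−fR + √((fR)² + 4 fR V_g)]/2 = [−71.3 + √(71.3² + 4×71.3×15)]/2 = 12.7 m/s
Subgeostrophic (V < V_g = 15 m/s), as expected around a low.

12.7 m/s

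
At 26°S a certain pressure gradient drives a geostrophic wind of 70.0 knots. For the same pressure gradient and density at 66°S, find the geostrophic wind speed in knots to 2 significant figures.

34 knots

With the same pressure gradient and density, V_g ∝ 1/f ∝ 1/sin φ.
V₂ = V₁ · sin φ₁ / sin φ₂ = 70.0 × sin 26° / sin 66°
V₂ = 70.0 × 0.4384/0.9135 = 34 knots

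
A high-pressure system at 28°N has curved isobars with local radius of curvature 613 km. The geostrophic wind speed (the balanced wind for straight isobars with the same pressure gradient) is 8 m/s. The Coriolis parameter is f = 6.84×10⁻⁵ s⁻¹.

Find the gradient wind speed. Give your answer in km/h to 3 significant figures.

38.7 km/h

Around a high, pressure-gradient force acts outward with centrifugal, so Coriolis balances both:
fV = (1/ρ)|∂P/∂n| + V²/R  →  V² − fR·V + fR·V_g = 0
With fR = 6.84×10⁻⁵ × 613×10³ m = 41.9 m/s:
V = [fR − √((fR)² − 4 fR V_g)]/2 = [41.9 − √(41.9² − 4×41.9×8)]/2 = 10.8 m/s
Supergeostrophic (V > V_g = 8 m/s), as expected around a high.
Converting: 10.8 m/s × 3.6 = 38.7 km/h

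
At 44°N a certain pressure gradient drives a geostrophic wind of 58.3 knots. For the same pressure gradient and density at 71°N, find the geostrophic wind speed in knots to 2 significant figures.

With the same pressure gradient and density, V_g ∝ 1/f ∝ 1/sin φ.
V₂ = V₁ · sin φ₁ / sin φ₂ = 58.3 × sin 44° / sin 71°
V₂ = 58.3 × 0.6947/0.9455 = 43 knots

43 knots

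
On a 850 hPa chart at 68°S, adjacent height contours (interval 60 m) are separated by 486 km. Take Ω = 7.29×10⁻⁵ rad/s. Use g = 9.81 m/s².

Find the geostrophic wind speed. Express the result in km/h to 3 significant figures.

32.3 km/h

Coriolis parameter at 68°S:
f = 2Ω sin φ = 2 × 7.29×10⁻⁵ × sin 68° = 1.35×10⁻⁴ s⁻¹
Height gradient: |∂Z/∂n| = 60 m / 486000 m = 1.23×10⁻⁴
On a pressure surface, geostrophic balance gives V_g = (g/f)|∂Z/∂n|:
V_g = 9.81 × 1.23×10⁻⁴ / 1.35×10⁻⁴ = 8.96 m/s
Converting: 8.96 m/s × 3.6 = 32.3 km/h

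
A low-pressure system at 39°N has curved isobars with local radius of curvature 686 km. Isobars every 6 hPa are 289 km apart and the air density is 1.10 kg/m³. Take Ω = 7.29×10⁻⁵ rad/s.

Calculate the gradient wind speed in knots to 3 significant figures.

31.7 knots

Coriolis parameter at 39°N:
f = 2Ω sin φ = 2 × 7.29×10⁻⁵ × sin 39° = 9.18×10⁻⁵ s⁻¹
Pressure gradient: |∂P/∂n| = 600 Pa / 289000 m = 2.08×10⁻³ Pa/m
Geostrophic speed: V_g = |∂P/∂n|/(fρ) = 2.08×10⁻³/(9.18×10⁻⁵ × 1.10) = 20.6 m/s
Around a low, centrifugal force acts outward with Coriolis, so pressure-gradient force balances both:
(1/ρ)|∂P/∂n| = fV + V²/R  →  V² + fR·V − fR·V_g = 0
With fR = 9.18×10⁻⁵ × 686×10³ m = 62.9 m/s:
V = [−fR + √((fR)² + 4 fR V_g)]/2 = [−62.9 + √(62.9² + 4×62.9×20.6)]/2 = 16.3 m/s
Subgeostrophic (V < V_g = 20.6 m/s), as expected around a low.
Converting: 16.3 m/s × 1.944 = 31.7 knots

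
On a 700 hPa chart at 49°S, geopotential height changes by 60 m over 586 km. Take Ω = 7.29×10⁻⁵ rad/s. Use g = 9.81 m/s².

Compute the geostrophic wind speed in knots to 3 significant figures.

17.7 knots

Coriolis parameter at 49°S:
f = 2Ω sin φ = 2 × 7.29×10⁻⁵ × sin 49° = 1.10×10⁻⁴ s⁻¹
Height gradient: |∂Z/∂n| = 60 m / 586000 m = 1.02×10⁻⁴
On a pressure surface, geostrophic balance gives V_g = (g/f)|∂Z/∂n|:
V_g = 9.81 × 1.02×10⁻⁴ / 1.10×10⁻⁴ = 9.13 m/s
Converting: 9.13 m/s × 1.944 = 17.7 knots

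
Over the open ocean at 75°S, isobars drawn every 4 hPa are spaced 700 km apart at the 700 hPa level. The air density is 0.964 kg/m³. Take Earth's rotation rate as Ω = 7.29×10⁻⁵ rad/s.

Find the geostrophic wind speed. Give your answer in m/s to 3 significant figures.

4.21 m/s

Coriolis parameter at 75°S:
f = 2Ω sin φ = 2 × 7.29×10⁻⁵ × sin 75° = 1.41×10⁻⁴ s⁻¹
Pressure gradient: |∂P/∂n| = 400 Pa / 700000 m = 5.71×10⁻⁴ Pa/m
Geostrophic balance (pressure-gradient force = Coriolis force):
V_g = (1/(fρ)) |∂P/∂n| = 5.71×10⁻⁴ / (1.41×10⁻⁴ × 0.964) = 4.21 m/s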